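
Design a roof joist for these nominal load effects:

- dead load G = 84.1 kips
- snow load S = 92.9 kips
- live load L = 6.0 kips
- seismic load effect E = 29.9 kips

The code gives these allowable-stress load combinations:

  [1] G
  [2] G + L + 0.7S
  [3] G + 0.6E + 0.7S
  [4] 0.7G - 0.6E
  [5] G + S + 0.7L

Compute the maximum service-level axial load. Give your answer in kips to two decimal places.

[1] 1.0(84.1) = 84.10
[2] 1.0(84.1) + 1.0(6.0) + 0.7(92.9) = 84.10 + 6.00 + 65.03 = 155.13
[3] 1.0(84.1) + 0.6(29.9) + 0.7(92.9) = 84.10 + 17.94 + 65.03 = 167.07
[4] 0.7(84.1) - 0.6(29.9) = 58.87 - 17.94 = 40.93
[5] 1.0(84.1) + 1.0(92.9) + 0.7(6.0) = 84.10 + 92.90 + 4.20 = 181.20
Combination 5 governs: P = 181.20 kips.

181.20 kips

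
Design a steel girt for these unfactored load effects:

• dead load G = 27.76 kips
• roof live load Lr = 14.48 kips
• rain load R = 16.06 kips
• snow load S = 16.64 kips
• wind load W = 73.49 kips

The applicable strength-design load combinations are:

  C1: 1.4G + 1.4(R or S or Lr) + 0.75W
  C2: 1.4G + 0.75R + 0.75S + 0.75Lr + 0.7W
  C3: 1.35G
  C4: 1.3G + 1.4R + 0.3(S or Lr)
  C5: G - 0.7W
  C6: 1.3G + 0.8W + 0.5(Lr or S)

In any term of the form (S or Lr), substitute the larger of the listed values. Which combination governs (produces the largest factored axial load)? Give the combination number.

(R or S or Lr) → S = 16.64 kips; (S or Lr) → S = 16.64 kips; (Lr or S) → S = 16.64 kips.
C1: 1.4(27.76) + 1.4(16.64) + 0.75(73.49) = 38.86 + 23.30 + 55.12 = 117.28
C2: 1.4(27.76) + 0.75(16.06) + 0.75(16.64) + 0.75(14.48) + 0.7(73.49) = 38.86 + 12.05 + 12.48 + 10.86 + 51.44 = 125.69
C3: 1.35(27.76) = 37.48
C4: 1.3(27.76) + 1.4(16.06) + 0.3(16.64) = 36.09 + 22.48 + 4.99 = 63.56
C5: 1.0(27.76) - 0.7(73.49) = 27.76 - 51.44 = -23.68
C6: 1.3(27.76) + 0.8(73.49) + 0.5(16.64) = 36.09 + 58.79 + 8.32 = 103.20
The largest value is 125.69 kips from combination 2.

Combination 2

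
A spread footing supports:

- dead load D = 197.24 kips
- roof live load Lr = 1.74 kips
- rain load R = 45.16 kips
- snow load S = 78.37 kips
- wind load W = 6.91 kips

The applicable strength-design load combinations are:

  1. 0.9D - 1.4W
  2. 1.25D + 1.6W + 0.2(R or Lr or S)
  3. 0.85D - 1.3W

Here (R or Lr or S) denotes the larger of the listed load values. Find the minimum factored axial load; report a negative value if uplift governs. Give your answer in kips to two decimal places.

(R or Lr or S) → S = 78.37 kips.
1. 0.9(197.24) - 1.4(6.91) = 167.84
2. 1.25(197.24) + 1.6(6.91) + 0.2(78.37) = 273.28
3. 0.85(197.24) - 1.3(6.91) = 158.67
Combination 3 gives the minimum: 158.67 kips.

158.67 kips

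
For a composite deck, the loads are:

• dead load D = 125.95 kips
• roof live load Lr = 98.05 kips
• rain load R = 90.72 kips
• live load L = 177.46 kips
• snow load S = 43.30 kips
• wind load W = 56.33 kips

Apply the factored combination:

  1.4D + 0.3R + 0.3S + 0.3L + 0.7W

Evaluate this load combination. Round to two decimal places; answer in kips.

309.21 kips

1.4(125.95) + 0.3(90.72) + 0.3(43.30) + 0.3(177.46) + 0.7(56.33) = 176.33 + 27.22 + 12.99 + 53.24 + 39.43 = 309.21
P_u = 309.21 kips.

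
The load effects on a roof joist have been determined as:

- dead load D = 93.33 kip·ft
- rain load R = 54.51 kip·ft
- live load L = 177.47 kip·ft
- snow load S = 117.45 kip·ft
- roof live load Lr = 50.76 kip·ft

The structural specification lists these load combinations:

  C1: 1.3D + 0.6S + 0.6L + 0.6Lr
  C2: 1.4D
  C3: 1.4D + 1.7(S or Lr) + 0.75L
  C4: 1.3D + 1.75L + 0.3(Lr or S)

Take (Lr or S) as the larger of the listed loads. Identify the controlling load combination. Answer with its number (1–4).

Combination 4

(S or Lr) → S = 117.45 kip·ft; (Lr or S) → S = 117.45 kip·ft.
C1: 1.3(93.33) + 0.6(117.45) + 0.6(177.47) + 0.6(50.76) = 121.33 + 70.47 + 106.48 + 30.46 = 328.74
C2: 1.4(93.33) = 130.66
C3: 1.4(93.33) + 1.7(117.45) + 0.75(177.47) = 130.66 + 199.67 + 133.10 = 463.43
C4: 1.3(93.33) + 1.75(177.47) + 0.3(117.45) = 121.33 + 310.57 + 35.24 = 467.14
The largest value is 467.14 kip·ft from combination 4.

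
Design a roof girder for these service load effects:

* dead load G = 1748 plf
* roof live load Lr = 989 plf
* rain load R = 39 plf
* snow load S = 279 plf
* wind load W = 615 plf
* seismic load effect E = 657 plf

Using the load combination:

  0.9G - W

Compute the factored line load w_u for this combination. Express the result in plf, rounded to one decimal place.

958.2 plf

0.9(1748) - 1.0(615) = 1573.2 - 615.0 = 958.2
w_u = 958.2 plf.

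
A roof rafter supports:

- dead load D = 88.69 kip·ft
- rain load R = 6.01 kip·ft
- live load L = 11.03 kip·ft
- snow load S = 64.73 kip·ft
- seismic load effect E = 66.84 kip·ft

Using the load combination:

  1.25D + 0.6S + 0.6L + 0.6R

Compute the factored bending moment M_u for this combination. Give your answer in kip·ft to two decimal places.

159.92 kip·ft

1.25(88.69) + 0.6(64.73) + 0.6(11.03) + 0.6(6.01) = 159.92
M_u = 159.92 kip·ft.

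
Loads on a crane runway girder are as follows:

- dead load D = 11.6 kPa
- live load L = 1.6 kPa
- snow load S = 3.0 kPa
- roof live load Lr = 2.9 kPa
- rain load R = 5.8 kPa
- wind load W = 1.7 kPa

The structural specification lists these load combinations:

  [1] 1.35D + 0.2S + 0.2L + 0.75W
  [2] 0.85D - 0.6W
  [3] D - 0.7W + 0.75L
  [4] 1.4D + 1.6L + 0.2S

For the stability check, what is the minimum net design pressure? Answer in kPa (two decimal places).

8.84 kPa

[1] 1.35(11.6) + 0.2(3.0) + 0.2(1.6) + 0.75(1.7) = 15.66 + 0.60 + 0.32 + 1.28 = 17.86
[2] 0.85(11.6) - 0.6(1.7) = 9.86 - 1.02 = 8.84
[3] 1.0(11.6) - 0.7(1.7) + 0.75(1.6) = 11.60 - 1.19 + 1.20 = 11.61
[4] 1.4(11.6) + 1.6(1.6) + 0.2(3.0) = 16.24 + 2.56 + 0.60 = 19.40
Combination 2 gives the minimum: 8.84 kPa.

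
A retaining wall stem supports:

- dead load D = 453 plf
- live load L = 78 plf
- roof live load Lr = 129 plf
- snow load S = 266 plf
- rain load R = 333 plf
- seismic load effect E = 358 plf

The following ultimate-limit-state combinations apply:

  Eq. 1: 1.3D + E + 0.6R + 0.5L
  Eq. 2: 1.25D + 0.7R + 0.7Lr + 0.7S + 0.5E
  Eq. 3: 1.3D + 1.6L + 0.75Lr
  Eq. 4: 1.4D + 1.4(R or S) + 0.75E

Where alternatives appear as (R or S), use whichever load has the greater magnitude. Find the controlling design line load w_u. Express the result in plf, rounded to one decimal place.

1368.9 plf

(R or S) → R = 333 plf.
Eq. 1: 1.3(453) + 1.0(358) + 0.6(333) + 0.5(78) = 588.9 + 358.0 + 199.8 + 39.0 = 1185.7
Eq. 2: 1.25(453) + 0.7(333) + 0.7(129) + 0.7(266) + 0.5(358) = 566.3 + 233.1 + 90.3 + 186.2 + 179.0 = 1254.9
Eq. 3: 1.3(453) + 1.6(78) + 0.75(129) = 588.9 + 124.8 + 96.8 = 810.5
Eq. 4: 1.4(453) + 1.4(333) + 0.75(358) = 634.2 + 466.2 + 268.5 = 1368.9
The controlling combination is 4, giving 1368.9 plf.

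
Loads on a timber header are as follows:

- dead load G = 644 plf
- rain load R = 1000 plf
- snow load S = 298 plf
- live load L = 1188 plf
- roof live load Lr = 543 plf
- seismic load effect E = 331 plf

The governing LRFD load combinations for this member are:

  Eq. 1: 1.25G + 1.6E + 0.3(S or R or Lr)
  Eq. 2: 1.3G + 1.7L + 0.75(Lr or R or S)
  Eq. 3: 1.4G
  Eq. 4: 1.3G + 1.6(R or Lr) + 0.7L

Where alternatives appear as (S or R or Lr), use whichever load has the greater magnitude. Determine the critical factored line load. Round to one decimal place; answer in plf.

(S or R or Lr) → R = 1000 plf; (Lr or R or S) → R = 1000 plf; (R or Lr) → R = 1000 plf.
Eq. 1: 1.25(644) + 1.6(331) + 0.3(1000) = 1634.6
Eq. 2: 1.3(644) + 1.7(1188) + 0.75(1000) = 3606.8
Eq. 3: 1.4(644) = 901.6
Eq. 4: 1.3(644) + 1.6(1000) + 0.7(1188) = 3268.8
The controlling combination is 2, giving 3606.8 plf.

3606.8 plf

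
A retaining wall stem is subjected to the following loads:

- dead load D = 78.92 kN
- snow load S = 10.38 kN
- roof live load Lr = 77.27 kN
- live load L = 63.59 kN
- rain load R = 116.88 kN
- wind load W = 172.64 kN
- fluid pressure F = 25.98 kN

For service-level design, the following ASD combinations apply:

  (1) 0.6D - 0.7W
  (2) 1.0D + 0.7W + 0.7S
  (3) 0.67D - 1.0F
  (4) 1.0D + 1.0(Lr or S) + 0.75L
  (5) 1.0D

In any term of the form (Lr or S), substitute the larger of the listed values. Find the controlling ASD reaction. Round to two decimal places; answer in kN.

(Lr or S) → Lr = 77.27 kN.
(1) 0.6(78.92) - 0.7(172.64) = 47.35 - 120.85 = -73.50
(2) 1.0(78.92) + 0.7(172.64) + 0.7(10.38) = 207.03
(3) 0.67(78.92) - 1.0(25.98) = 52.88 - 25.98 = 26.90
(4) 1.0(78.92) + 1.0(77.27) + 0.75(63.59) = 78.92 + 77.27 + 47.69 = 203.88
(5) 1.0(78.92) = 78.92
Maximum is from combination 2.

207.03 kN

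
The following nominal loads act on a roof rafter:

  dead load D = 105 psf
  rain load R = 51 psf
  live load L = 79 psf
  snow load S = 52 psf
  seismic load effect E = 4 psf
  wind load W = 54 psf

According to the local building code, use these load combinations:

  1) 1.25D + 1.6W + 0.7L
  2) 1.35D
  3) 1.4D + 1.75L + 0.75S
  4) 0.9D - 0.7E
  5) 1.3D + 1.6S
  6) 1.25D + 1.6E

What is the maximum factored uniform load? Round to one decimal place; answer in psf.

324.3 psf

1) 1.25(105) + 1.6(54) + 0.7(79) = 131.3 + 86.4 + 55.3 = 273.0
2) 1.35(105) = 141.8
3) 1.4(105) + 1.75(79) + 0.75(52) = 147.0 + 138.3 + 39.0 = 324.3
4) 0.9(105) - 0.7(4) = 94.5 - 2.8 = 91.7
5) 1.3(105) + 1.6(52) = 136.5 + 83.2 = 219.7
6) 1.25(105) + 1.6(4) = 131.3 + 6.4 = 137.7
The controlling combination is 3, giving 324.3 psf.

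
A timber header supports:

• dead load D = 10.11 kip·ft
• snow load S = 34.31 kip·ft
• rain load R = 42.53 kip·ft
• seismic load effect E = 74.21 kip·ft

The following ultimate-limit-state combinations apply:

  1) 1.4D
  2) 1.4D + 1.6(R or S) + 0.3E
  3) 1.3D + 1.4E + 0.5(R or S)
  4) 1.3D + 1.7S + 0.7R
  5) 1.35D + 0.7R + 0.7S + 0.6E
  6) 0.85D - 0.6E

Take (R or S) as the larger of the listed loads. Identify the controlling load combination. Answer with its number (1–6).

Combination 3

(R or S) → R = 42.53 kip·ft.
1) 1.4(10.11) = 14.15
2) 1.4(10.11) + 1.6(42.53) + 0.3(74.21) = 104.47
3) 1.3(10.11) + 1.4(74.21) + 0.5(42.53) = 13.14 + 103.89 + 21.27 = 138.30
4) 1.3(10.11) + 1.7(34.31) + 0.7(42.53) = 13.14 + 58.33 + 29.77 = 101.24
5) 1.35(10.11) + 0.7(42.53) + 0.7(34.31) + 0.6(74.21) = 111.96
6) 0.85(10.11) - 0.6(74.21) = -35.93
The largest value is 138.30 kip·ft from combination 3.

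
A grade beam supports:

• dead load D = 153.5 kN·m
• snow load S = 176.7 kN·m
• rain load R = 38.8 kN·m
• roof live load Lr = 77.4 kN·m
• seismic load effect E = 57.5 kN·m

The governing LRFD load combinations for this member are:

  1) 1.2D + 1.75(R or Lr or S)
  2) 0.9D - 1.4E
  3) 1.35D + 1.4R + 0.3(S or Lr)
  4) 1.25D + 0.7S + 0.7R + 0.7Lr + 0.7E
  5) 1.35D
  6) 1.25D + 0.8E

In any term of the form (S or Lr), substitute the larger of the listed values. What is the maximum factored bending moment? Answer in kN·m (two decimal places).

493.43 kN·m

(R or Lr or S) → S = 176.7 kN·m; (S or Lr) → S = 176.7 kN·m.
1) 1.2(153.5) + 1.75(176.7) = 184.20 + 309.23 = 493.43
2) 0.9(153.5) - 1.4(57.5) = 138.15 - 80.50 = 57.65
3) 1.35(153.5) + 1.4(38.8) + 0.3(176.7) = 207.23 + 54.32 + 53.01 = 314.56
4) 1.25(153.5) + 0.7(176.7) + 0.7(38.8) + 0.7(77.4) + 0.7(57.5) = 191.88 + 123.69 + 27.16 + 54.18 + 40.25 = 437.16
5) 1.35(153.5) = 207.23
6) 1.25(153.5) + 0.8(57.5) = 191.88 + 46.00 = 237.88
Maximum is from combination 1.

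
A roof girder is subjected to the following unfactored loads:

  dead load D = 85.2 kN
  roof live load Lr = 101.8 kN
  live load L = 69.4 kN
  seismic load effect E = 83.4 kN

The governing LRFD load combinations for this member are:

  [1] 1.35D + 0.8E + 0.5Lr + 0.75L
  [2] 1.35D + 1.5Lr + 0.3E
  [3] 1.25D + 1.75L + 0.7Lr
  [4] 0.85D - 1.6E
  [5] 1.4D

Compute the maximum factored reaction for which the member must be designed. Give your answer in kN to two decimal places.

[1] 1.35(85.2) + 0.8(83.4) + 0.5(101.8) + 0.75(69.4) = 284.69
[2] 1.35(85.2) + 1.5(101.8) + 0.3(83.4) = 292.74
[3] 1.25(85.2) + 1.75(69.4) + 0.7(101.8) = 299.21
[4] 0.85(85.2) - 1.6(83.4) = -61.02
[5] 1.4(85.2) = 119.28
The controlling combination is 3, giving 299.21 kN.

299.21 kN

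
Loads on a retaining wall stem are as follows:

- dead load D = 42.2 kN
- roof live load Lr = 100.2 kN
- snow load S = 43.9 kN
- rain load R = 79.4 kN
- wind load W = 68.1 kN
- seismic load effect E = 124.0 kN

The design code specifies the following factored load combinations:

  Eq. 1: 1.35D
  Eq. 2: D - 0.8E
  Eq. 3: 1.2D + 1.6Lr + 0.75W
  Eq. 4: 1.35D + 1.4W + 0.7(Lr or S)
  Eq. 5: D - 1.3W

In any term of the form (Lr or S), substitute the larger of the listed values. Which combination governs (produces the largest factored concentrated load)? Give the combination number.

Combination 3

(Lr or S) → Lr = 100.2 kN.
Eq. 1: 1.35(42.2) = 57.0
Eq. 2: 1.0(42.2) - 0.8(124.0) = 42.2 - 99.2 = -57.0
Eq. 3: 1.2(42.2) + 1.6(100.2) + 0.75(68.1) = 50.6 + 160.3 + 51.1 = 262.0
Eq. 4: 1.35(42.2) + 1.4(68.1) + 0.7(100.2) = 222.5
Eq. 5: 1.0(42.2) - 1.3(68.1) = 42.2 - 88.5 = -46.3
The largest value is 262.0 kN from combination 3.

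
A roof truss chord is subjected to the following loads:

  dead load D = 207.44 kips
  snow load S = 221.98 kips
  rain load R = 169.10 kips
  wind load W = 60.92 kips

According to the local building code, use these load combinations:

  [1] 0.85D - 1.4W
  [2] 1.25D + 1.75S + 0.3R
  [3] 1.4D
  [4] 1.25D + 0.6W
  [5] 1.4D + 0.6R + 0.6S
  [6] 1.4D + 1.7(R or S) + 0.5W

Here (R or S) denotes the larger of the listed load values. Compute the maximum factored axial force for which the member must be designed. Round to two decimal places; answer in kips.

698.50 kips

(R or S) → S = 221.98 kips.
[1] 0.85(207.44) - 1.4(60.92) = 91.04
[2] 1.25(207.44) + 1.75(221.98) + 0.3(169.10) = 698.50
[3] 1.4(207.44) = 290.42
[4] 1.25(207.44) + 0.6(60.92) = 295.85
[5] 1.4(207.44) + 0.6(169.10) + 0.6(221.98) = 525.06
[6] 1.4(207.44) + 1.7(221.98) + 0.5(60.92) = 698.24
Maximum is from combination 2.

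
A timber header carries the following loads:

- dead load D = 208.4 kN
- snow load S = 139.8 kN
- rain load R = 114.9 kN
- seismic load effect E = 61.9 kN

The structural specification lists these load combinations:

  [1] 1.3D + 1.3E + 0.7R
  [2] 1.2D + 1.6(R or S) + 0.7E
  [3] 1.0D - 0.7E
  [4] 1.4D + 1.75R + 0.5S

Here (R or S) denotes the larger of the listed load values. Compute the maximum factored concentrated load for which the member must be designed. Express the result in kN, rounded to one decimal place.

(R or S) → S = 139.8 kN.
[1] 1.3(208.4) + 1.3(61.9) + 0.7(114.9) = 270.9 + 80.5 + 80.4 = 431.8
[2] 1.2(208.4) + 1.6(139.8) + 0.7(61.9) = 250.1 + 223.7 + 43.3 = 517.1
[3] 1.0(208.4) - 0.7(61.9) = 208.4 - 43.3 = 165.1
[4] 1.4(208.4) + 1.75(114.9) + 0.5(139.8) = 562.7
Combination 4 governs: P_u = 562.7 kN.

562.7 kN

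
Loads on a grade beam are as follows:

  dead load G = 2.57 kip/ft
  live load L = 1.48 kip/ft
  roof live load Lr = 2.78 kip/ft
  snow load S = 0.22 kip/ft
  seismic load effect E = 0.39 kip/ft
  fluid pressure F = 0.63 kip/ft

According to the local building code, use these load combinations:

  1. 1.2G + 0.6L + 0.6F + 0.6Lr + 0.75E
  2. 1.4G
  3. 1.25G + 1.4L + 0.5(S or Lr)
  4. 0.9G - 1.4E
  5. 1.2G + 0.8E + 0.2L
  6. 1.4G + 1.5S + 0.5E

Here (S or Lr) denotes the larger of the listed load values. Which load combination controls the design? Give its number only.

(S or Lr) → Lr = 2.78 kip/ft.
1. 1.2(2.57) + 0.6(1.48) + 0.6(0.63) + 0.6(2.78) + 0.75(0.39) = 3.08 + 0.89 + 0.38 + 1.67 + 0.29 = 6.31
2. 1.4(2.57) = 3.60
3. 1.25(2.57) + 1.4(1.48) + 0.5(2.78) = 3.21 + 2.07 + 1.39 = 6.67
4. 0.9(2.57) - 1.4(0.39) = 1.77
5. 1.2(2.57) + 0.8(0.39) + 0.2(1.48) = 3.08 + 0.31 + 0.30 = 3.69
6. 1.4(2.57) + 1.5(0.22) + 0.5(0.39) = 4.12
The largest value is 6.67 kip/ft from combination 3.

Combination 3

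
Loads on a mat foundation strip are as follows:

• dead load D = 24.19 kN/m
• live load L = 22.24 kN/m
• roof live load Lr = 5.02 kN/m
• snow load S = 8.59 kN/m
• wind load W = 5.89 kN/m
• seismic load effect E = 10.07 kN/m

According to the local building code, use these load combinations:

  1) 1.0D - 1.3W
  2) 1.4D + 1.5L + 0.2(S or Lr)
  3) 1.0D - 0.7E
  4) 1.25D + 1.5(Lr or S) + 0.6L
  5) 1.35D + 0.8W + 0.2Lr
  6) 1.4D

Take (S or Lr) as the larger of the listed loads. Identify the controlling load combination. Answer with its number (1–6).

Combination 2

(S or Lr) → S = 8.59 kN/m; (Lr or S) → S = 8.59 kN/m.
1) 1.0(24.19) - 1.3(5.89) = 24.19 - 7.66 = 16.53
2) 1.4(24.19) + 1.5(22.24) + 0.2(8.59) = 68.94
3) 1.0(24.19) - 0.7(10.07) = 24.19 - 7.05 = 17.14
4) 1.25(24.19) + 1.5(8.59) + 0.6(22.24) = 30.24 + 12.89 + 13.34 = 56.47
5) 1.35(24.19) + 0.8(5.89) + 0.2(5.02) = 32.66 + 4.71 + 1.00 = 38.37
6) 1.4(24.19) = 33.87
The largest value is 68.94 kN/m from combination 2.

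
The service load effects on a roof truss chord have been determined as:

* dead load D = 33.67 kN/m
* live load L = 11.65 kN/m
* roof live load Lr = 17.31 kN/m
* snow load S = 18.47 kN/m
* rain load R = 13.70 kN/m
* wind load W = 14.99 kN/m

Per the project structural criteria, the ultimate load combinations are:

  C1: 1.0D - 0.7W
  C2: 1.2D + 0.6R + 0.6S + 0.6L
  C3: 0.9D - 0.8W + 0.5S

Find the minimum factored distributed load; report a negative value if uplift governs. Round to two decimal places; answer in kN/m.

C1: 1.0(33.67) - 0.7(14.99) = 23.18
C2: 1.2(33.67) + 0.6(13.70) + 0.6(18.47) + 0.6(11.65) = 66.70
C3: 0.9(33.67) - 0.8(14.99) + 0.5(18.47) = 27.55
Combination 1 gives the minimum: 23.18 kN/m.

23.18 kN/m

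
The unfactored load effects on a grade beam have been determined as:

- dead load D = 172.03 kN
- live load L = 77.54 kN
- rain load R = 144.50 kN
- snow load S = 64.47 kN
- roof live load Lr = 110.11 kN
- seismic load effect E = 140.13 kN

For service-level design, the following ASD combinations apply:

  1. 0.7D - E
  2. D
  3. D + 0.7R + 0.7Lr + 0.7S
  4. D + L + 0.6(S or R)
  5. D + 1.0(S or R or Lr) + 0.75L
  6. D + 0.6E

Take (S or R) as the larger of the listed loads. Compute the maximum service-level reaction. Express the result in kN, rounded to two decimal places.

(S or R) → R = 144.50 kN; (S or R or Lr) → R = 144.50 kN.
1. 0.7(172.03) - 1.0(140.13) = -19.71
2. 1.0(172.03) = 172.03
3. 1.0(172.03) + 0.7(144.50) + 0.7(110.11) + 0.7(64.47) = 395.39
4. 1.0(172.03) + 1.0(77.54) + 0.6(144.50) = 336.27
5. 1.0(172.03) + 1.0(144.50) + 0.75(77.54) = 374.69
6. 1.0(172.03) + 0.6(140.13) = 256.11
Maximum is from combination 3.

395.39 kN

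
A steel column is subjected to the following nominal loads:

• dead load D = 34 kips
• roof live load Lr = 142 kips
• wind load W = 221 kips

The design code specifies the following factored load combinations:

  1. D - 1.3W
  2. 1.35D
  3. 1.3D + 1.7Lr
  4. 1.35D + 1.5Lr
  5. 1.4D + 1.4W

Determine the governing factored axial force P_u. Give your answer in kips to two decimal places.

357.00 kips

1. 1.0(34) - 1.3(221) = 34.00 - 287.30 = -253.30
2. 1.35(34) = 45.90
3. 1.3(34) + 1.7(142) = 44.20 + 241.40 = 285.60
4. 1.35(34) + 1.5(142) = 45.90 + 213.00 = 258.90
5. 1.4(34) + 1.4(221) = 47.60 + 309.40 = 357.00
Maximum is from combination 5.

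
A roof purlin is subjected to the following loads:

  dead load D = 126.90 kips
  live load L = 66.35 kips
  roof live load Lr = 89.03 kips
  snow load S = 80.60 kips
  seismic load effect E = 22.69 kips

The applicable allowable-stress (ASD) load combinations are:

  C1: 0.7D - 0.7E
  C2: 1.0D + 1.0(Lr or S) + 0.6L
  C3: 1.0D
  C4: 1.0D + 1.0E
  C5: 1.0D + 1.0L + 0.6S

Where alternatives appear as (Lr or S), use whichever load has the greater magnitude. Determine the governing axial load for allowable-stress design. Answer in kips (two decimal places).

255.74 kips

(Lr or S) → Lr = 89.03 kips.
C1: 0.7(126.90) - 0.7(22.69) = 72.95
C2: 1.0(126.90) + 1.0(89.03) + 0.6(66.35) = 255.74
C3: 1.0(126.90) = 126.90
C4: 1.0(126.90) + 1.0(22.69) = 149.59
C5: 1.0(126.90) + 1.0(66.35) + 0.6(80.60) = 241.61
Combination 2 governs: P = 255.74 kips.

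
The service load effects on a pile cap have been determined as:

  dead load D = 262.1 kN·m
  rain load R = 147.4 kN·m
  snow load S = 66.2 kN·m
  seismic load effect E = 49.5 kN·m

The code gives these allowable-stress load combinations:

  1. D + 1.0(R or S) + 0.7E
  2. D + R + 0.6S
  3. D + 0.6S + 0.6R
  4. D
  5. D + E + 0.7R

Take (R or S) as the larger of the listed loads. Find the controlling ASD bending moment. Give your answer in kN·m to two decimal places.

(R or S) → R = 147.4 kN·m.
1. 1.0(262.1) + 1.0(147.4) + 0.7(49.5) = 262.10 + 147.40 + 34.65 = 444.15
2. 1.0(262.1) + 1.0(147.4) + 0.6(66.2) = 262.10 + 147.40 + 39.72 = 449.22
3. 1.0(262.1) + 0.6(66.2) + 0.6(147.4) = 262.10 + 39.72 + 88.44 = 390.26
4. 1.0(262.1) = 262.10
5. 1.0(262.1) + 1.0(49.5) + 0.7(147.4) = 262.10 + 49.50 + 103.18 = 414.78
Maximum is from combination 2.

449.22 kN·m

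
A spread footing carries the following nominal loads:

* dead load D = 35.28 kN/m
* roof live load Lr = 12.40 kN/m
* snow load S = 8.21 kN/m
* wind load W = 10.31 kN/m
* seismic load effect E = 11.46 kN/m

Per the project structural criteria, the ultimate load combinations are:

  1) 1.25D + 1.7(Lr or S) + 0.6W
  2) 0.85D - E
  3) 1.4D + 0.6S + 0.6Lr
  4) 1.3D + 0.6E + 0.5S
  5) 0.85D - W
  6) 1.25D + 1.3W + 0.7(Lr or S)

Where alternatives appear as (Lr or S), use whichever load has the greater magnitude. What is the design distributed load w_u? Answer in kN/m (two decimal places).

71.37 kN/m

(Lr or S) → Lr = 12.40 kN/m.
1) 1.25(35.28) + 1.7(12.40) + 0.6(10.31) = 71.37
2) 0.85(35.28) - 1.0(11.46) = 18.53
3) 1.4(35.28) + 0.6(8.21) + 0.6(12.40) = 61.76
4) 1.3(35.28) + 0.6(11.46) + 0.5(8.21) = 56.85
5) 0.85(35.28) - 1.0(10.31) = 19.68
6) 1.25(35.28) + 1.3(10.31) + 0.7(12.40) = 66.18
The controlling combination is 1, giving 71.37 kN/m.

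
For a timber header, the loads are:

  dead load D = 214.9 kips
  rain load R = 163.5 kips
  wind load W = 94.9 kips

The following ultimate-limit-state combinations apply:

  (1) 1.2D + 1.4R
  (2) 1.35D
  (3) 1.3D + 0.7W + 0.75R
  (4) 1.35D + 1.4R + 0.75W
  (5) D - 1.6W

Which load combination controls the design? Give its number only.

(1) 1.2(214.9) + 1.4(163.5) = 257.88 + 228.90 = 486.78
(2) 1.35(214.9) = 290.12
(3) 1.3(214.9) + 0.7(94.9) + 0.75(163.5) = 279.37 + 66.43 + 122.63 = 468.43
(4) 1.35(214.9) + 1.4(163.5) + 0.75(94.9) = 590.19
(5) 1.0(214.9) - 1.6(94.9) = 214.90 - 151.84 = 63.06
The largest value is 590.19 kips from combination 4.

Combination 4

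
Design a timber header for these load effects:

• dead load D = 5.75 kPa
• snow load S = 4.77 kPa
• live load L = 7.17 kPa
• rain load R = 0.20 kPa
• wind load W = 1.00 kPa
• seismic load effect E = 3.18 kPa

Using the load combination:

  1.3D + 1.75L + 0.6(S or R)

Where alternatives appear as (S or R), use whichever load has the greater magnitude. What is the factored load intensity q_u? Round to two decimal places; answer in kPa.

22.88 kPa

(S or R) → S = 4.77 kPa.
1.3(5.75) + 1.75(7.17) + 0.6(4.77) = 22.88
q_u = 22.88 kPa.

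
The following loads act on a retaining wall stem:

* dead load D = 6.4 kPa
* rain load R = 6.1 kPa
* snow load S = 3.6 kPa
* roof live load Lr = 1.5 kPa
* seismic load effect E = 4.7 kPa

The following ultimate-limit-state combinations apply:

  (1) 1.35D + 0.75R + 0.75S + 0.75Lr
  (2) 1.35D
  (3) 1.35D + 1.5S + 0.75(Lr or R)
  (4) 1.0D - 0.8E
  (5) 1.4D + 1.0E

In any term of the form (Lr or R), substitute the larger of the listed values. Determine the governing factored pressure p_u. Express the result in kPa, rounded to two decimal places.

18.62 kPa

(Lr or R) → R = 6.1 kPa.
(1) 1.35(6.4) + 0.75(6.1) + 0.75(3.6) + 0.75(1.5) = 17.04
(2) 1.35(6.4) = 8.64
(3) 1.35(6.4) + 1.5(3.6) + 0.75(6.1) = 8.64 + 5.40 + 4.58 = 18.62
(4) 1.0(6.4) - 0.8(4.7) = 6.40 - 3.76 = 2.64
(5) 1.4(6.4) + 1.0(4.7) = 8.96 + 4.70 = 13.66
Maximum is from combination 3.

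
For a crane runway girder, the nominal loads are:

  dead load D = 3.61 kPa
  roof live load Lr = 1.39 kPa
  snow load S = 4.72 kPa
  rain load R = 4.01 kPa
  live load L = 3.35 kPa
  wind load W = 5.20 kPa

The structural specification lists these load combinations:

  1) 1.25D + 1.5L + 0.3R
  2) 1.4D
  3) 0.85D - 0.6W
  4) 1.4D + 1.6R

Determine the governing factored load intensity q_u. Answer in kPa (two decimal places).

11.47 kPa

1) 1.25(3.61) + 1.5(3.35) + 0.3(4.01) = 4.51 + 5.03 + 1.20 = 10.74
2) 1.4(3.61) = 5.05
3) 0.85(3.61) - 0.6(5.20) = 3.07 - 3.12 = -0.05
4) 1.4(3.61) + 1.6(4.01) = 5.05 + 6.42 = 11.47
Maximum is from combination 4.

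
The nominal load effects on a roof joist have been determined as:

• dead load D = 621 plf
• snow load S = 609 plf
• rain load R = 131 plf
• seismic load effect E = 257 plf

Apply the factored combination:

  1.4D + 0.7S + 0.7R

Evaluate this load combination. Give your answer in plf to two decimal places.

1387.40 plf

1.4(621) + 0.7(609) + 0.7(131) = 869.40 + 426.30 + 91.70 = 1387.40
w_u = 1387.40 plf.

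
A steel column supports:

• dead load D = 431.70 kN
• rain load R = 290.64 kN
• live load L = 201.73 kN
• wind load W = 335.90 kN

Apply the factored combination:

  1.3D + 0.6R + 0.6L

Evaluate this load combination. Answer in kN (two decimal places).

1.3(431.70) + 0.6(290.64) + 0.6(201.73) = 561.21 + 174.38 + 121.04 = 856.63
N_u = 856.63 kN.

856.63 kN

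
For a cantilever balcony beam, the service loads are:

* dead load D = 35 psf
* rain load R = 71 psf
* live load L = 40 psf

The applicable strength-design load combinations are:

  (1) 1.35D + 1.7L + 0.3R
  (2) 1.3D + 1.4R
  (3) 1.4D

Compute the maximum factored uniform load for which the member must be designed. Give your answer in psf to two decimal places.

(1) 1.35(35) + 1.7(40) + 0.3(71) = 47.25 + 68.00 + 21.30 = 136.55
(2) 1.3(35) + 1.4(71) = 45.50 + 99.40 = 144.90
(3) 1.4(35) = 49.00
Maximum is from combination 2.

144.90 psf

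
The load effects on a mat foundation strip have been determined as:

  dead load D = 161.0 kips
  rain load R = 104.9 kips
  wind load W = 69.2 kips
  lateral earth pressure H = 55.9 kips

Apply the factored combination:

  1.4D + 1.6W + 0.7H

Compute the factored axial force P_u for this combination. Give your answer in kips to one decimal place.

375.3 kips

1.4(161.0) + 1.6(69.2) + 0.7(55.9) = 375.3
P_u = 375.3 kips.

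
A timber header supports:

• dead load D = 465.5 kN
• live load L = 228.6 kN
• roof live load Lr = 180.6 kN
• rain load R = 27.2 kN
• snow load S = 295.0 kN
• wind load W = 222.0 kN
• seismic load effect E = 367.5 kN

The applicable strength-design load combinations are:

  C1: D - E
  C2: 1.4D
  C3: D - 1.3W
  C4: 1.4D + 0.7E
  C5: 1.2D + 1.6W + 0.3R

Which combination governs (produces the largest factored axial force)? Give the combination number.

C1: 1.0(465.5) - 1.0(367.5) = 98.00
C2: 1.4(465.5) = 651.70
C3: 1.0(465.5) - 1.3(222.0) = 176.90
C4: 1.4(465.5) + 0.7(367.5) = 908.95
C5: 1.2(465.5) + 1.6(222.0) + 0.3(27.2) = 921.96
The largest value is 921.96 kN from combination 5.

Combination 5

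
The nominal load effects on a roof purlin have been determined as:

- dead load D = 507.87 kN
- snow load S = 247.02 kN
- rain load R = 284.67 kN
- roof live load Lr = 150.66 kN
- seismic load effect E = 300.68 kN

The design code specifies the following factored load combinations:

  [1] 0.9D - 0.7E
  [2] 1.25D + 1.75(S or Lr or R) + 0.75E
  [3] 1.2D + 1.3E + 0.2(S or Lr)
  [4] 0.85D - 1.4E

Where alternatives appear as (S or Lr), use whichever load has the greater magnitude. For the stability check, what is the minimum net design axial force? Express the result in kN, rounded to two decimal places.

(S or Lr or R) → R = 284.67 kN; (S or Lr) → S = 247.02 kN.
[1] 0.9(507.87) - 0.7(300.68) = 246.61
[2] 1.25(507.87) + 1.75(284.67) + 0.75(300.68) = 634.84 + 498.17 + 225.51 = 1358.52
[3] 1.2(507.87) + 1.3(300.68) + 0.2(247.02) = 1049.73
[4] 0.85(507.87) - 1.4(300.68) = 431.69 - 420.95 = 10.74
Combination 4 gives the minimum: 10.74 kN.

10.74 kN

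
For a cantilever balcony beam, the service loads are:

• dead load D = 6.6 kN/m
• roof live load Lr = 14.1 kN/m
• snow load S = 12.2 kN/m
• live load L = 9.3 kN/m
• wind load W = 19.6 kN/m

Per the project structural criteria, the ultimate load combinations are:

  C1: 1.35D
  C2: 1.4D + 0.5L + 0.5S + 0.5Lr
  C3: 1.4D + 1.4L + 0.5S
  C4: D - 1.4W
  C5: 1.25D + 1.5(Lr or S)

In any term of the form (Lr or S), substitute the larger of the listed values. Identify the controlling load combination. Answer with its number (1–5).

(Lr or S) → Lr = 14.1 kN/m.
C1: 1.35(6.6) = 8.9
C2: 1.4(6.6) + 0.5(9.3) + 0.5(12.2) + 0.5(14.1) = 27.0
C3: 1.4(6.6) + 1.4(9.3) + 0.5(12.2) = 28.4
C4: 1.0(6.6) - 1.4(19.6) = 6.6 - 27.4 = -20.8
C5: 1.25(6.6) + 1.5(14.1) = 29.4
The largest value is 29.4 kN/m from combination 5.

Combination 5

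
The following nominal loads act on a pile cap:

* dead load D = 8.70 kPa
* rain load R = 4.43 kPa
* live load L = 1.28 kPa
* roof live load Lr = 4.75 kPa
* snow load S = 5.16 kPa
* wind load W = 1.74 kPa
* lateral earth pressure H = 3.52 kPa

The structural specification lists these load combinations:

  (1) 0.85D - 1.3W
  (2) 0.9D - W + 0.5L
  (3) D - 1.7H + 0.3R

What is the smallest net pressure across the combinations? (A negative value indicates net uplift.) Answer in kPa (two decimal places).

(1) 0.85(8.70) - 1.3(1.74) = 5.13
(2) 0.9(8.70) - 1.0(1.74) + 0.5(1.28) = 7.83 - 1.74 + 0.64 = 6.73
(3) 1.0(8.70) - 1.7(3.52) + 0.3(4.43) = 8.70 - 5.98 + 1.33 = 4.05
Combination 3 gives the minimum: 4.05 kPa.

4.05 kPa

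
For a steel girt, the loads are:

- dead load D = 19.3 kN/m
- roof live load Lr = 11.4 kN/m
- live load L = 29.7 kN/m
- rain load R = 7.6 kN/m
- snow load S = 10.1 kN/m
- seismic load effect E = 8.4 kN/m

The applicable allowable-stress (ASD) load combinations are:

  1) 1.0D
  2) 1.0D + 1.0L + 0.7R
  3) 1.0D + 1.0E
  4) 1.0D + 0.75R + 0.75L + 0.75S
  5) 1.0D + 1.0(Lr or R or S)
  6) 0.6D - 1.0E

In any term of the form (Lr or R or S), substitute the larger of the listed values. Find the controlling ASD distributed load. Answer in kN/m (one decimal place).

54.9 kN/m

(Lr or R or S) → Lr = 11.4 kN/m.
1) 1.0(19.3) = 19.3
2) 1.0(19.3) + 1.0(29.7) + 0.7(7.6) = 19.3 + 29.7 + 5.3 = 54.3
3) 1.0(19.3) + 1.0(8.4) = 19.3 + 8.4 = 27.7
4) 1.0(19.3) + 0.75(7.6) + 0.75(29.7) + 0.75(10.1) = 19.3 + 5.7 + 22.3 + 7.6 = 54.9
5) 1.0(19.3) + 1.0(11.4) = 19.3 + 11.4 = 30.7
6) 0.6(19.3) - 1.0(8.4) = 11.6 - 8.4 = 3.2
The controlling combination is 4, giving 54.9 kN/m.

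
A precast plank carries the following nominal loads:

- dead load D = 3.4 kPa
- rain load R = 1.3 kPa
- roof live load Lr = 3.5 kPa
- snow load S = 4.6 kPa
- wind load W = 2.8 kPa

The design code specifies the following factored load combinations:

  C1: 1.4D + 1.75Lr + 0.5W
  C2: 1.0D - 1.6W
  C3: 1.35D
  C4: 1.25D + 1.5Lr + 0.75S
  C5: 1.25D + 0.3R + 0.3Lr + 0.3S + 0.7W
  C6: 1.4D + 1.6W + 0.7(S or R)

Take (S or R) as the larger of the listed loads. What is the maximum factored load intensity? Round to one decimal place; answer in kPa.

13.0 kPa

(S or R) → S = 4.6 kPa.
C1: 1.4(3.4) + 1.75(3.5) + 0.5(2.8) = 4.8 + 6.1 + 1.4 = 12.3
C2: 1.0(3.4) - 1.6(2.8) = 3.4 - 4.5 = -1.1
C3: 1.35(3.4) = 4.6
C4: 1.25(3.4) + 1.5(3.5) + 0.75(4.6) = 13.0
C5: 1.25(3.4) + 0.3(1.3) + 0.3(3.5) + 0.3(4.6) + 0.7(2.8) = 9.0
C6: 1.4(3.4) + 1.6(2.8) + 0.7(4.6) = 4.8 + 4.5 + 3.2 = 12.5
The controlling combination is 4, giving 13.0 kPa.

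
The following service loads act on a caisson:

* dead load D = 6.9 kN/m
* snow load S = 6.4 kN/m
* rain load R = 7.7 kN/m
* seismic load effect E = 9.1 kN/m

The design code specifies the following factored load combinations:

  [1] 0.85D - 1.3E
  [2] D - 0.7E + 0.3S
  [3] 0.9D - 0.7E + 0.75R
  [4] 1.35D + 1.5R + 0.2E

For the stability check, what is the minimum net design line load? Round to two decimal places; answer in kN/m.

[1] 0.85(6.9) - 1.3(9.1) = -5.97
[2] 1.0(6.9) - 0.7(9.1) + 0.3(6.4) = 6.90 - 6.37 + 1.92 = 2.45
[3] 0.9(6.9) - 0.7(9.1) + 0.75(7.7) = 6.21 - 6.37 + 5.78 = 5.62
[4] 1.35(6.9) + 1.5(7.7) + 0.2(9.1) = 9.32 + 11.55 + 1.82 = 22.69
Combination 1 gives the minimum: -5.97 kN/m.

-5.97 kN/m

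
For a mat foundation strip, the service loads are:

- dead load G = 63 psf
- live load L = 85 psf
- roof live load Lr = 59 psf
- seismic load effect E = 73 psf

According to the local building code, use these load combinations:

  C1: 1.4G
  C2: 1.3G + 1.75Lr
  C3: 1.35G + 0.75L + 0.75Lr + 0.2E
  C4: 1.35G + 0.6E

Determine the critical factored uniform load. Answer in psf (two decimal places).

C1: 1.4(63) = 88.20
C2: 1.3(63) + 1.75(59) = 185.15
C3: 1.35(63) + 0.75(85) + 0.75(59) + 0.2(73) = 207.65
C4: 1.35(63) + 0.6(73) = 128.85
The controlling combination is 3, giving 207.65 psf.

207.65 psf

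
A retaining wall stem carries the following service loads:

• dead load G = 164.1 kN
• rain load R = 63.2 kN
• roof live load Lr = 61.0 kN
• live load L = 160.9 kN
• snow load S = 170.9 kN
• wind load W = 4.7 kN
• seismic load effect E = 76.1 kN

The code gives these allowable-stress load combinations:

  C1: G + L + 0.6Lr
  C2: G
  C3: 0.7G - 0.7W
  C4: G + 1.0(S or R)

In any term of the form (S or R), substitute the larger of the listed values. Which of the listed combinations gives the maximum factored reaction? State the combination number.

Combination 1

(S or R) → S = 170.9 kN.
C1: 1.0(164.1) + 1.0(160.9) + 0.6(61.0) = 164.1 + 160.9 + 36.6 = 361.6
C2: 1.0(164.1) = 164.1
C3: 0.7(164.1) - 0.7(4.7) = 114.9 - 3.3 = 111.6
C4: 1.0(164.1) + 1.0(170.9) = 164.1 + 170.9 = 335.0
The largest value is 361.6 kN from combination 1.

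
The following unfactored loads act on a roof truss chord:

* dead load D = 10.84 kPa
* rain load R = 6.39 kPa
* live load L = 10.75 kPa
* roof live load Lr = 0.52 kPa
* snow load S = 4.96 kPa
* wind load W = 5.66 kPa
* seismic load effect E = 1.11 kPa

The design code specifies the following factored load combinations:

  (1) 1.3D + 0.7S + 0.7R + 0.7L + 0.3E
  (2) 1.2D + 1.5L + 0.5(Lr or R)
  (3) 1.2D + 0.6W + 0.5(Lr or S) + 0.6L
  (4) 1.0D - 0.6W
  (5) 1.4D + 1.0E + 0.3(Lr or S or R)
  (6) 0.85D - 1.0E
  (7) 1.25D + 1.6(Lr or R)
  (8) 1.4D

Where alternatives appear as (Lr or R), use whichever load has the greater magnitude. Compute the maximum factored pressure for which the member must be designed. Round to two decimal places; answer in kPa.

32.33 kPa

(Lr or R) → R = 6.39 kPa; (Lr or S) → S = 4.96 kPa; (Lr or S or R) → R = 6.39 kPa.
(1) 1.3(10.84) + 0.7(4.96) + 0.7(6.39) + 0.7(10.75) + 0.3(1.11) = 29.90
(2) 1.2(10.84) + 1.5(10.75) + 0.5(6.39) = 32.33
(3) 1.2(10.84) + 0.6(5.66) + 0.5(4.96) + 0.6(10.75) = 25.33
(4) 1.0(10.84) - 0.6(5.66) = 10.84 - 3.40 = 7.44
(5) 1.4(10.84) + 1.0(1.11) + 0.3(6.39) = 18.20
(6) 0.85(10.84) - 1.0(1.11) = 9.21 - 1.11 = 8.10
(7) 1.25(10.84) + 1.6(6.39) = 13.55 + 10.22 = 23.77
(8) 1.4(10.84) = 15.18
Maximum is from combination 2.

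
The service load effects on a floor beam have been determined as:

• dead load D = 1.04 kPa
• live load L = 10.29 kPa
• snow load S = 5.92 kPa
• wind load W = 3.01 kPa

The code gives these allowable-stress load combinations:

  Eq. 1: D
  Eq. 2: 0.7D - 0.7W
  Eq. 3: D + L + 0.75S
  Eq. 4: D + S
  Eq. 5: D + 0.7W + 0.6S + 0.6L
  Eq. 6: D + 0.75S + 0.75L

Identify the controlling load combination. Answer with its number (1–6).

Eq. 1: 1.0(1.04) = 1.04
Eq. 2: 0.7(1.04) - 0.7(3.01) = -1.38
Eq. 3: 1.0(1.04) + 1.0(10.29) + 0.75(5.92) = 15.77
Eq. 4: 1.0(1.04) + 1.0(5.92) = 6.96
Eq. 5: 1.0(1.04) + 0.7(3.01) + 0.6(5.92) + 0.6(10.29) = 12.87
Eq. 6: 1.0(1.04) + 0.75(5.92) + 0.75(10.29) = 13.20
The largest value is 15.77 kPa from combination 3.

Combination 3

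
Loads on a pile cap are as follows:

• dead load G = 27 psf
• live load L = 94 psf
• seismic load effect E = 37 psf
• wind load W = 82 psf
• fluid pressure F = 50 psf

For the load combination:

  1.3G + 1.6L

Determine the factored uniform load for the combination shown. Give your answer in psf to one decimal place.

1.3(27) + 1.6(94) = 35.1 + 150.4 = 185.5
q_u = 185.5 psf.

185.5 psf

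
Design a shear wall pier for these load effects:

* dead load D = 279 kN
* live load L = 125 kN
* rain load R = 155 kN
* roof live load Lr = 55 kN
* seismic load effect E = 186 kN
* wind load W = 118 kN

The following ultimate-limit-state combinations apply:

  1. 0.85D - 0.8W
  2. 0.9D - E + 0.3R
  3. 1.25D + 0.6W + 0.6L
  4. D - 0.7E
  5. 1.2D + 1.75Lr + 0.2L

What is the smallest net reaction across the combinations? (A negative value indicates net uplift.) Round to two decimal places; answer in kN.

1. 0.85(279) - 0.8(118) = 237.15 - 94.40 = 142.75
2. 0.9(279) - 1.0(186) + 0.3(155) = 251.10 - 186.00 + 46.50 = 111.60
3. 1.25(279) + 0.6(118) + 0.6(125) = 348.75 + 70.80 + 75.00 = 494.55
4. 1.0(279) - 0.7(186) = 279.00 - 130.20 = 148.80
5. 1.2(279) + 1.75(55) + 0.2(125) = 334.80 + 96.25 + 25.00 = 456.05
Combination 2 gives the minimum: 111.60 kN.

111.60 kN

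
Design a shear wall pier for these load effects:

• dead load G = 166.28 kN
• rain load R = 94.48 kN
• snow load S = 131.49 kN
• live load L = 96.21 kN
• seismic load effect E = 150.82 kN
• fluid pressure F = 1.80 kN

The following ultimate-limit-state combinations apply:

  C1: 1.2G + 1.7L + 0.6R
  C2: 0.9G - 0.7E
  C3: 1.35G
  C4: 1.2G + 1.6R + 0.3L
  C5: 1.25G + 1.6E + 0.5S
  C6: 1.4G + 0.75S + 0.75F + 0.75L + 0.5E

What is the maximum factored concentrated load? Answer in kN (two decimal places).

C1: 1.2(166.28) + 1.7(96.21) + 0.6(94.48) = 419.78
C2: 0.9(166.28) - 0.7(150.82) = 44.08
C3: 1.35(166.28) = 224.48
C4: 1.2(166.28) + 1.6(94.48) + 0.3(96.21) = 379.57
C5: 1.25(166.28) + 1.6(150.82) + 0.5(131.49) = 514.91
C6: 1.4(166.28) + 0.75(131.49) + 0.75(1.80) + 0.75(96.21) + 0.5(150.82) = 480.33
The controlling combination is 5, giving 514.91 kN.

514.91 kN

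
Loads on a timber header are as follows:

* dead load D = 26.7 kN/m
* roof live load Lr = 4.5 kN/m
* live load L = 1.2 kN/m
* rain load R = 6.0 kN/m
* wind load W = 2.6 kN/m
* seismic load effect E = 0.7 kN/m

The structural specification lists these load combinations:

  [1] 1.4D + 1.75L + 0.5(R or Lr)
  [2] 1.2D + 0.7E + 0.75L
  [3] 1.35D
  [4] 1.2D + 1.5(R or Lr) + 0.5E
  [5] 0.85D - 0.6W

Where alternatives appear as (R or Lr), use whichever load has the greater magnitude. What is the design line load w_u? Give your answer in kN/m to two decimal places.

(R or Lr) → R = 6.0 kN/m.
[1] 1.4(26.7) + 1.75(1.2) + 0.5(6.0) = 37.38 + 2.10 + 3.00 = 42.48
[2] 1.2(26.7) + 0.7(0.7) + 0.75(1.2) = 32.04 + 0.49 + 0.90 = 33.43
[3] 1.35(26.7) = 36.05
[4] 1.2(26.7) + 1.5(6.0) + 0.5(0.7) = 32.04 + 9.00 + 0.35 = 41.39
[5] 0.85(26.7) - 0.6(2.6) = 22.70 - 1.56 = 21.14
The controlling combination is 1, giving 42.48 kN/m.

42.48 kN/m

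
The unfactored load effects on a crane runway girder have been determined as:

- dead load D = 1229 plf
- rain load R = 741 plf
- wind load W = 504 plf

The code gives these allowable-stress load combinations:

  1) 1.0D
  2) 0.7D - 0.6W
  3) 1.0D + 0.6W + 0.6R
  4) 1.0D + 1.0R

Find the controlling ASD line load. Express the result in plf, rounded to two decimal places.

1) 1.0(1229) = 1229.00
2) 0.7(1229) - 0.6(504) = 860.30 - 302.40 = 557.90
3) 1.0(1229) + 0.6(504) + 0.6(741) = 1229.00 + 302.40 + 444.60 = 1976.00
4) 1.0(1229) + 1.0(741) = 1229.00 + 741.00 = 1970.00
Maximum is from combination 3.

1976.00 plf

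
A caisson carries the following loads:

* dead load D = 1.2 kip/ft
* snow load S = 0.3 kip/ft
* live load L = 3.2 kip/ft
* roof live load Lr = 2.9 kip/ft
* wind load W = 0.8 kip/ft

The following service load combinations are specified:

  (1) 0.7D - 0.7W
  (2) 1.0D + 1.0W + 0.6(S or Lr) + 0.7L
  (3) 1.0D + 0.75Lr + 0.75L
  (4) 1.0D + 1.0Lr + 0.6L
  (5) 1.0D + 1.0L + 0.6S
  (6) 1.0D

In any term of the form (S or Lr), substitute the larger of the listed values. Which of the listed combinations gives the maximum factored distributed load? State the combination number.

(S or Lr) → Lr = 2.9 kip/ft.
(1) 0.7(1.2) - 0.7(0.8) = 0.84 - 0.56 = 0.28
(2) 1.0(1.2) + 1.0(0.8) + 0.6(2.9) + 0.7(3.2) = 1.20 + 0.80 + 1.74 + 2.24 = 5.98
(3) 1.0(1.2) + 0.75(2.9) + 0.75(3.2) = 1.20 + 2.18 + 2.40 = 5.78
(4) 1.0(1.2) + 1.0(2.9) + 0.6(3.2) = 1.20 + 2.90 + 1.92 = 6.02
(5) 1.0(1.2) + 1.0(3.2) + 0.6(0.3) = 1.20 + 3.20 + 0.18 = 4.58
(6) 1.0(1.2) = 1.20
The largest value is 6.02 kip/ft from combination 4.

Combination 4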